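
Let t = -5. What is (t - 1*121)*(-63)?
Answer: 7938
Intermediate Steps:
(t - 1*121)*(-63) = (-5 - 1*121)*(-63) = (-5 - 121)*(-63) = -126*(-63) = 7938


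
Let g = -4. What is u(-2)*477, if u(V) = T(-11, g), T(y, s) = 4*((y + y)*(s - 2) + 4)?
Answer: 259488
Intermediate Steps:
T(y, s) = 16 + 8*y*(-2 + s) (T(y, s) = 4*((2*y)*(-2 + s) + 4) = 4*(2*y*(-2 + s) + 4) = 4*(4 + 2*y*(-2 + s)) = 16 + 8*y*(-2 + s))
u(V) = 544 (u(V) = 16 - 16*(-11) + 8*(-4)*(-11) = 16 + 176 + 352 = 544)
u(-2)*477 = 544*477 = 259488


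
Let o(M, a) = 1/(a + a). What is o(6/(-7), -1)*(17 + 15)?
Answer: -16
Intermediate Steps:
o(M, a) = 1/(2*a)
o(6/(-7), -1)*(17 + 15) = ((1/2)/(-1))*(17 + 15) = ((1/2)*(-1))*32 = -1/2*32 = -16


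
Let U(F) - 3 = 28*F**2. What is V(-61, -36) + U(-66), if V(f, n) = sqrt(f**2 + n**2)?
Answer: 121971 + sqrt(5017) ≈ 1.2204e+5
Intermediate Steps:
U(F) = 3 + 28*F**2
V(-61, -36) + U(-66) = sqrt((-61)**2 + (-36)**2) + (3 + 28*(-66)**2) = sqrt(3721 + 1296) + (3 + 28*4356) = sqrt(5017) + (3 + 121968) = sqrt(5017) + 121971 = 121971 + sqrt(5017)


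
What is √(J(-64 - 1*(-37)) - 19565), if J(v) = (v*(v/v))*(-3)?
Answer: 2*I*√4871 ≈ 139.59*I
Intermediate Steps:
J(v) = -3*v (J(v) = (v*1)*(-3) = v*(-3) = -3*v)
√(J(-64 - 1*(-37)) - 19565) = √(-3*(-64 - 1*(-37)) - 19565) = √(-3*(-64 + 37) - 19565) = √(-3*(-27) - 19565) = √(81 - 19565) = √(-19484) = 2*I*√4871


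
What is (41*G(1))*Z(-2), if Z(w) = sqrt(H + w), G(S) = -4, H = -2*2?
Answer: -164*I*sqrt(6) ≈ -401.72*I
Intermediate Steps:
H = -4
Z(w) = sqrt(-4 + w)
(41*G(1))*Z(-2) = (41*(-4))*sqrt(-4 - 2) = -164*I*sqrt(6)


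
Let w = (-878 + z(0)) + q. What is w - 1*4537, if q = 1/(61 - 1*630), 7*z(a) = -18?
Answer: -21578194/3983 ≈ -5417.6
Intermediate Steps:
z(a) = -18/7 (z(a) = (⅐)*(-18) = -18/7)
q = -1/569 (q = 1/(61 - 630) = 1/(-569) = -1/569 ≈ -0.0017575)
w = -3507323/3983 (w = (-878 - 18/7) - 1/569 = -6164/7 - 1/569 = -3507323/3983 ≈ -880.57)
w - 1*4537 = -3507323/3983 - 1*4537 = -3507323/3983 - 4537 = -21578194/3983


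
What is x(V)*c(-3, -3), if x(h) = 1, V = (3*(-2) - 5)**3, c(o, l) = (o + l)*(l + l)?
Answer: 36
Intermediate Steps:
c(o, l) = 2*l*(l + o) (c(o, l) = (l + o)*(2*l) = 2*l*(l + o))
V = -1331 (V = (-6 - 5)**3 = (-11)**3 = -1331)
x(V)*c(-3, -3) = 1*(2*(-3)*(-3 - 3)) = 1*(2*(-3)*(-6)) = 1*36 = 36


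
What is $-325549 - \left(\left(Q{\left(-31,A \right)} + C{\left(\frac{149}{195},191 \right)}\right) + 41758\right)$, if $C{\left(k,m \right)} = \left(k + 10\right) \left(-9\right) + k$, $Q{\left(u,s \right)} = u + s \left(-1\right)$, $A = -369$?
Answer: $- \frac{71672033}{195} \approx -3.6755 \cdot 10^{5}$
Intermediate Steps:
$Q{\left(u,s \right)} = u - s$
$C{\left(k,m \right)} = -90 - 8 k$ ($C{\left(k,m \right)} = \left(10 + k\right) \left(-9\right) + k = \left(-90 - 9 k\right) + k = -90 - 8 k$)
$-325549 - \left(\left(Q{\left(-31,A \right)} + C{\left(\frac{149}{195},191 \right)}\right) + 41758\right) = -325549 - \left(\left(\left(-31 - -369\right) - \left(90 + 8 \cdot \frac{149}{195}\right)\right) + 41758\right) = -325549 - \left(\left(\left(-31 + 369\right) - \left(90 + 8 \cdot 149 \cdot \frac{1}{195}\right)\right) + 41758\right) = -325549 - \left(\left(338 - \frac{18742}{195}\right) + 41758\right) = -325549 - \left(\frac{47168}{195} + 41758\right) = -325549 - \frac{8189978}{195} = - \frac{71672033}{195}$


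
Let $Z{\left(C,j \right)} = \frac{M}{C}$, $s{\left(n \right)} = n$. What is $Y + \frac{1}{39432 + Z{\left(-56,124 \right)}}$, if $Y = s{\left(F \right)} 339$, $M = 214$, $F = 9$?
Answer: $\frac{3368270467}{1103989} \approx 3051.0$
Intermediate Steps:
$Z{\left(C,j \right)} = \frac{214}{C}$
$Y = 3051$ ($Y = 9 \cdot 339 = 3051$)
$Y + \frac{1}{39432 + Z{\left(-56,124 \right)}} = 3051 + \frac{1}{39432 + \frac{214}{-56}} = 3051 + \frac{1}{39432 + 214 \left(- \frac{1}{56}\right)} = 3051 + \frac{1}{39432 - \frac{107}{28}} = 3051 + \frac{1}{\frac{1103989}{28}} = 3051 + \frac{28}{1103989} = \frac{3368270467}{1103989}$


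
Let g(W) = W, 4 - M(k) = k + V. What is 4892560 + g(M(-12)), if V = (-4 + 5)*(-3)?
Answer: 4892579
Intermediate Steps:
V = -3 (V = 1*(-3) = -3)
M(k) = 7 - k (M(k) = 4 - (k - 3) = 4 - (-3 + k) = 4 + (3 - k) = 7 - k)
4892560 + g(M(-12)) = 4892560 + (7 - 1*(-12)) = 4892560 + (7 + 12) = 4892560 + 19 = 4892579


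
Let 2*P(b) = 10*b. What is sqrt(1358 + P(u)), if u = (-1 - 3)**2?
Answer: sqrt(1438) ≈ 37.921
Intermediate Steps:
u = 16 (u = (-4)**2 = 16)
P(b) = 5*b (P(b) = (10*b)/2 = 5*b)
sqrt(1358 + P(u)) = sqrt(1358 + 5*16) = sqrt(1358 + 80) = sqrt(1438)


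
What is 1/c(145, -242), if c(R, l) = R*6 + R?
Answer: 1/1015 ≈ 0.00098522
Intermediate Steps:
c(R, l) = 7*R (c(R, l) = 6*R + R = 7*R)
1/c(145, -242) = 1/(7*145) = 1/1015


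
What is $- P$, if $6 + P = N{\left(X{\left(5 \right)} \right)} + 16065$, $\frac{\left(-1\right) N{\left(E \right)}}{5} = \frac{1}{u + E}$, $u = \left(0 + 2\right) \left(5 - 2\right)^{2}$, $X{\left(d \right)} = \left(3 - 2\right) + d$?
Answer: $- \frac{385411}{24} \approx -16059.0$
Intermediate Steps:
$X{\left(d \right)} = 1 + d$
$u = 18$ ($u = 2 \cdot 3^{2} = 2 \cdot 9 = 18$)
$N{\left(E \right)} = - \frac{5}{18 + E}$
$P = \frac{385411}{24}$ ($P = -6 + \left(- \frac{5}{18 + \left(1 + 5\right)} + 16065\right) = -6 + \left(- \frac{5}{18 + 6} + 16065\right) = -6 + \left(- \frac{5}{24} + 16065\right) = -6 + \frac{385555}{24} = \frac{385411}{24} \approx 16059.0$)
$- P = \left(-1\right) \frac{385411}{24} = - \frac{385411}{24}$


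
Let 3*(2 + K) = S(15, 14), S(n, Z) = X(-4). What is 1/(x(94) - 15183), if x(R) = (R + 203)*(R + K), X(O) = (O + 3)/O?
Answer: 4/48663 ≈ 8.2198e-5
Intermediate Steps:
X(O) = (3 + O)/O
S(n, Z) = ¼ (S(n, Z) = (3 - 4)/(-4) = -¼*(-1) = ¼)
K = -23/12 (K = -2 + (⅓)*(¼) = -2 + 1/12 = -23/12 ≈ -1.9167)
x(R) = (203 + R)*(-23/12 + R) (x(R) = (R + 203)*(R - 23/12) = (203 + R)*(-23/12 + R))
1/(x(94) - 15183) = 1/((-4669/12 + 94² + (2413/12)*94) - 15183) = 1/((-4669/12 + 8836 + 113411/6) - 15183) = 1/(109395/4 - 15183) = 1/(48663/4) = 4/48663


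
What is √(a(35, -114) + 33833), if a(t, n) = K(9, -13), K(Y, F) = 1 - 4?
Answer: √33830 ≈ 183.93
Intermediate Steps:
K(Y, F) = -3
a(t, n) = -3
√(a(35, -114) + 33833) = √(-3 + 33833) = √33830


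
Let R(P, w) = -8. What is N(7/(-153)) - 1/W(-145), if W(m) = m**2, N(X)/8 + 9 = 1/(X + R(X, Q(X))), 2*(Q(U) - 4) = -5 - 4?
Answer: -1889223631/25881775 ≈ -72.994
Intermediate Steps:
Q(U) = -1/2 (Q(U) = 4 + (-5 - 4)/2 = 4 + (1/2)*(-9) = 4 - 9/2 = -1/2)
N(X) = -72 + 8/(-8 + X) (N(X) = -72 + 8/(X - 8) = -72 + 8/(-8 + X))
N(7/(-153)) - 1/W(-145) = 8*(73 - 63/(-153))/(-8 + 7/(-153)) - 1/((-145)**2) = 8*(73 - 63*(-1)/153)/(-8 + 7*(-1/153)) - 1/21025 = 8*(73 - 9*(-7/153))/(-8 - 7/153) - 1*1/21025 = 8*(73 + 7/17)/(-1231/153) - 1/21025 = 8*(-153/1231)*(1248/17) - 1/21025 = -89856/1231 - 1/21025 = -1889223631/25881775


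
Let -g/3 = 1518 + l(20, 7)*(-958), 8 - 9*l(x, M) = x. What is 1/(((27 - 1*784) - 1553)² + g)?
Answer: 1/5327714 ≈ 1.8770e-7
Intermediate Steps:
l(x, M) = 8/9 - x/9
g = -8386 (g = -3*(1518 + (8/9 - ⅑*20)*(-958)) = -3*(1518 + (8/9 - 20/9)*(-958)) = -3*(1518 - 4/3*(-958)) = -3*(1518 + 3832/3) = -3*8386/3 = -8386)
1/(((27 - 1*784) - 1553)² + g) = 1/(((27 - 1*784) - 1553)² - 8386) = 1/(((27 - 784) - 1553)² - 8386) = 1/((-757 - 1553)² - 8386) = 1/((-2310)² - 8386) = 1/(5336100 - 8386) = 1/5327714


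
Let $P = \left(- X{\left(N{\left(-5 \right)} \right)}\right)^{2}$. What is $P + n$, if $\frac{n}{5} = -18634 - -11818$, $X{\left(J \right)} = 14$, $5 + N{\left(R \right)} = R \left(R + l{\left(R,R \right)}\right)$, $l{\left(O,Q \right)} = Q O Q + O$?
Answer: $-33884$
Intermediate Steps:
$l{\left(O,Q \right)} = O + O Q^{2}$ ($l{\left(O,Q \right)} = O Q Q + O = O Q^{2} + O = O + O Q^{2}$)
$N{\left(R \right)} = -5 + R \left(R + R \left(1 + R^{2}\right)\right)$
$n = -34080$ ($n = 5 \left(-18634 - -11818\right) = 5 \left(-18634 + 11818\right) = 5 \left(-6816\right) = -34080$)
$P = 196$ ($P = \left(\left(-1\right) 14\right)^{2} = \left(-14\right)^{2} = 196$)
$P + n = 196 - 34080 = -33884$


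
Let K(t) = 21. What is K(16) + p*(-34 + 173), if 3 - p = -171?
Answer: 24207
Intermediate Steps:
p = 174 (p = 3 - 1*(-171) = 3 + 171 = 174)
K(16) + p*(-34 + 173) = 21 + 174*(-34 + 173) = 21 + 174*139 = 21 + 24186 = 24207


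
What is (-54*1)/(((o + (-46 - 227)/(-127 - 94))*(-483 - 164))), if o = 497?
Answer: 459/2740045 ≈ 0.00016752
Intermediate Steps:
(-54*1)/(((o + (-46 - 227)/(-127 - 94))*(-483 - 164))) = (-54*1)/(((497 + (-46 - 227)/(-127 - 94))*(-483 - 164))) = -54*(-1/(647*(497 - 273/(-221)))) = -54*(-1/(647*(497 - 273*(-1/221)))) = -54*(-1/(647*(497 + 21/17))) = -54/((8470/17)*(-647)) = -54/(-5480090/17) = -54*(-17/5480090) = 459/2740045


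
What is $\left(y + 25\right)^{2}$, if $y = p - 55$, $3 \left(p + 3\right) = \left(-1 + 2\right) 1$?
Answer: $\frac{9604}{9} \approx 1067.1$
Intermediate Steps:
$p = - \frac{8}{3}$ ($p = -3 + \frac{\left(-1 + 2\right) 1}{3} = -3 + \frac{1 \cdot 1}{3} = -3 + \frac{1}{3} \cdot 1 = -3 + \frac{1}{3} = - \frac{8}{3} \approx -2.6667$)
$y = - \frac{173}{3}$ ($y = - \frac{8}{3} - 55 = - \frac{173}{3} \approx -57.667$)
$\left(y + 25\right)^{2} = \left(- \frac{173}{3} + 25\right)^{2} = \left(- \frac{98}{3}\right)^{2} = \frac{9604}{9}$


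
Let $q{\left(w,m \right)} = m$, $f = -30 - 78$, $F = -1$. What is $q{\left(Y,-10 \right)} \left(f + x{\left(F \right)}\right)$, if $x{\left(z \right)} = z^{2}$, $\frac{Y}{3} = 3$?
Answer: $1070$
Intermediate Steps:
$Y = 9$ ($Y = 3 \cdot 3 = 9$)
$f = -108$ ($f = -30 - 78 = -108$)
$q{\left(Y,-10 \right)} \left(f + x{\left(F \right)}\right) = - 10 \left(-108 + \left(-1\right)^{2}\right) = - 10 \left(-108 + 1\right) = \left(-10\right) \left(-107\right) = 1070$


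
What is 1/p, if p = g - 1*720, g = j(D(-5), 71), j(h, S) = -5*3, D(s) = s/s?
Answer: -1/735 ≈ -0.0013605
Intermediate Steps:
D(s) = 1
j(h, S) = -15
g = -15
p = -735 (p = -15 - 1*720 = -15 - 720 = -735)
1/p = 1/(-735) = -1/735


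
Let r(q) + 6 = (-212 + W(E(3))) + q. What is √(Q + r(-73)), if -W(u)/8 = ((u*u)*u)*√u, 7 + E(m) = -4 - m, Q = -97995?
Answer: √(-98286 + 21952*I*√14) ≈ 122.07 + 336.43*I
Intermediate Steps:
E(m) = -11 - m (E(m) = -7 + (-4 - m) = -11 - m)
W(u) = -8*u^(7/2) (W(u) = -8*(u*u)*u*√u = -8*u²*u*√u = -8*u³*√u = -8*u^(7/2))
r(q) = -218 + q + 21952*I*√14 (r(q) = -6 + ((-212 - 8*(-11 - 1*3)^(7/2)) + q) = -6 + ((-212 - 8*(-11 - 3)^(7/2)) + q) = -6 + ((-212 - (-21952)*I*√14) + q) = -6 + ((-212 + 21952*I*√14) + q) = -6 + (-212 + q + 21952*I*√14) = -218 + q + 21952*I*√14)
√(Q + r(-73)) = √(-97995 + (-218 - 73 + 21952*I*√14)) = √(-97995 + (-291 + 21952*I*√14)) = √(-98286 + 21952*I*√14)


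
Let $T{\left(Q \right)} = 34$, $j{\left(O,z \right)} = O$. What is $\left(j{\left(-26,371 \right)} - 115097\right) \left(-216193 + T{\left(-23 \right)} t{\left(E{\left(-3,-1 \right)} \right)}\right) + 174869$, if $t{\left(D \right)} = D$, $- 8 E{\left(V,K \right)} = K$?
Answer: $\frac{99553889341}{4} \approx 2.4888 \cdot 10^{10}$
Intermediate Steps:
$E{\left(V,K \right)} = - \frac{K}{8}$
$\left(j{\left(-26,371 \right)} - 115097\right) \left(-216193 + T{\left(-23 \right)} t{\left(E{\left(-3,-1 \right)} \right)}\right) + 174869 = \left(-26 - 115097\right) \left(-216193 + 34 \left(\left(- \frac{1}{8}\right) \left(-1\right)\right)\right) + 174869 = - 115123 \left(-216193 + 34 \cdot \frac{1}{8}\right) + 174869 = - 115123 \left(-216193 + \frac{17}{4}\right) + 174869 = \left(-115123\right) \left(- \frac{864755}{4}\right) + 174869 = \frac{99553189865}{4} + 174869 = \frac{99553889341}{4}$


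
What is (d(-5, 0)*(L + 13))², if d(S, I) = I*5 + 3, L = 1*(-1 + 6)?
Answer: 2916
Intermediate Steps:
L = 5 (L = 1*5 = 5)
d(S, I) = 3 + 5*I (d(S, I) = 5*I + 3 = 3 + 5*I)
(d(-5, 0)*(L + 13))² = ((3 + 5*0)*(5 + 13))² = ((3 + 0)*18)² = (3*18)² = 54² = 2916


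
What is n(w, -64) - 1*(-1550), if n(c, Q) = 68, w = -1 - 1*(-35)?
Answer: 1618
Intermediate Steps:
w = 34 (w = -1 + 35 = 34)
n(w, -64) - 1*(-1550) = 68 - 1*(-1550) = 68 + 1550 = 1618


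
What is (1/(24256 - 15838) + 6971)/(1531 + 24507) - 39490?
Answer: -8655670857281/219187884 ≈ -39490.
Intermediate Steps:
(1/(24256 - 15838) + 6971)/(1531 + 24507) - 39490 = (1/8418 + 6971)/26038 - 39490 = (1/8418 + 6971)*(1/26038) - 39490 = (58681879/8418)*(1/26038) - 39490 = 58681879/219187884 - 39490 = -8655670857281/219187884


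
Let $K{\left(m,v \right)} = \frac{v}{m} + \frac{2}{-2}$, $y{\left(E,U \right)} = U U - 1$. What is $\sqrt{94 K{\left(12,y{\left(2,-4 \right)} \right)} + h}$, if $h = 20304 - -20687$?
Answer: $\frac{\sqrt{164058}}{2} \approx 202.52$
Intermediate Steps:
$y{\left(E,U \right)} = -1 + U^{2}$ ($y{\left(E,U \right)} = U^{2} - 1 = -1 + U^{2}$)
$K{\left(m,v \right)} = -1 + \frac{v}{m}$ ($K{\left(m,v \right)} = \frac{v}{m} + 2 \left(- \frac{1}{2}\right) = \frac{v}{m} - 1 = -1 + \frac{v}{m}$)
$h = 40991$ ($h = 20304 + 20687 = 40991$)
$\sqrt{94 K{\left(12,y{\left(2,-4 \right)} \right)} + h} = \sqrt{94 \frac{\left(-1 + \left(-4\right)^{2}\right) - 12}{12} + 40991} = \sqrt{94 \frac{\left(-1 + 16\right) - 12}{12} + 40991} = \sqrt{94 \frac{15 - 12}{12} + 40991} = \sqrt{94 \cdot \frac{1}{12} \cdot 3 + 40991} = \sqrt{94 \cdot \frac{1}{4} + 40991} = \sqrt{\frac{47}{2} + 40991} = \sqrt{\frac{82029}{2}} = \frac{\sqrt{164058}}{2}$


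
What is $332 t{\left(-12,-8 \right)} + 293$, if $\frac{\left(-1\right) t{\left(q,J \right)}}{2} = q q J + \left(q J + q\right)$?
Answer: $709445$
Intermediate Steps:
$t{\left(q,J \right)} = - 2 q - 2 J q - 2 J q^{2}$ ($t{\left(q,J \right)} = - 2 \left(q q J + \left(q J + q\right)\right) = - 2 \left(q^{2} J + \left(J q + q\right)\right) = - 2 \left(J q^{2} + \left(q + J q\right)\right) = - 2 \left(q + J q + J q^{2}\right) = - 2 q - 2 J q - 2 J q^{2}$)
$332 t{\left(-12,-8 \right)} + 293 = 332 \left(\left(-2\right) \left(-12\right) \left(1 - 8 - -96\right)\right) + 293 = 332 \left(\left(-2\right) \left(-12\right) \left(1 - 8 + 96\right)\right) + 293 = 332 \left(\left(-2\right) \left(-12\right) 89\right) + 293 = 332 \cdot 2136 + 293 = 709152 + 293 = 709445$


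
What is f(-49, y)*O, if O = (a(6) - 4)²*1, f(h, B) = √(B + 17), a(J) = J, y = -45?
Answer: 8*I*√7 ≈ 21.166*I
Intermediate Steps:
f(h, B) = √(17 + B)
O = 4 (O = (6 - 4)²*1 = 2²*1 = 4*1 = 4)
f(-49, y)*O = √(17 - 45)*4 = √(-28)*4 = (2*I*√7)*4 = 8*I*√7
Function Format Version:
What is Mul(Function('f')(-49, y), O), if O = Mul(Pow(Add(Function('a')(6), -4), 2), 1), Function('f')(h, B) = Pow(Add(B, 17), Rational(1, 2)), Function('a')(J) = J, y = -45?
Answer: Mul(8, I, Pow(7, Rational(1, 2))) ≈ Mul(21.166, I)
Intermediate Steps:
Function('f')(h, B) = Pow(Add(17, B), Rational(1, 2))
O = 4 (O = Mul(Pow(Add(6, -4), 2), 1) = Mul(Pow(2, 2), 1) = Mul(4, 1) = 4)
Mul(Function('f')(-49, y), O) = Mul(Pow(Add(17, -45), Rational(1, 2)), 4) = Mul(Pow(-28, Rational(1, 2)), 4) = Mul(Mul(2, I, Pow(7, Rational(1, 2))), 4) = Mul(8, I, Pow(7, Rational(1, 2)))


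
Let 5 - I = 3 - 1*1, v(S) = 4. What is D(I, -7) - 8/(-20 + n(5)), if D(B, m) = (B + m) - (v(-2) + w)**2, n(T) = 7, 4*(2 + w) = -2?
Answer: -293/52 ≈ -5.6346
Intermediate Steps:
w = -5/2 (w = -2 + (1/4)*(-2) = -2 - 1/2 = -5/2 ≈ -2.5000)
I = 3 (I = 5 - (3 - 1*1) = 5 - (3 - 1) = 5 - 1*2 = 5 - 2 = 3)
D(B, m) = -9/4 + B + m (D(B, m) = (B + m) - (4 - 5/2)**2 = (B + m) - (3/2)**2 = (B + m) - 1*9/4 = (B + m) - 9/4 = -9/4 + B + m)
D(I, -7) - 8/(-20 + n(5)) = (-9/4 + 3 - 7) - 8/(-20 + 7) = -25/4 - 8/(-13) = -25/4 - 1/13*(-8) = -25/4 + 8/13 = -293/52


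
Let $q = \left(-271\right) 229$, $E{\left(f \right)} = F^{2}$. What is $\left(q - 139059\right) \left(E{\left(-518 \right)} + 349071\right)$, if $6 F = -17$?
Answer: $- \frac{1263709366355}{18} \approx -7.0206 \cdot 10^{10}$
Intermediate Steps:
$F = - \frac{17}{6}$ ($F = \frac{1}{6} \left(-17\right) = - \frac{17}{6} \approx -2.8333$)
$E{\left(f \right)} = \frac{289}{36}$ ($E{\left(f \right)} = \left(- \frac{17}{6}\right)^{2} = \frac{289}{36}$)
$q = -62059$
$\left(q - 139059\right) \left(E{\left(-518 \right)} + 349071\right) = \left(-62059 - 139059\right) \left(\frac{289}{36} + 349071\right) = \left(-201118\right) \frac{12566845}{36} = - \frac{1263709366355}{18}$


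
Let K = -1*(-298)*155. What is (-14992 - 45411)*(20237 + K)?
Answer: -4012390081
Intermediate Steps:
K = 46190 (K = 298*155 = 46190)
(-14992 - 45411)*(20237 + K) = (-14992 - 45411)*(20237 + 46190) = -60403*66427 = -4012390081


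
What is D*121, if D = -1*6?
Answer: -726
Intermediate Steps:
D = -6
D*121 = -6*121 = -726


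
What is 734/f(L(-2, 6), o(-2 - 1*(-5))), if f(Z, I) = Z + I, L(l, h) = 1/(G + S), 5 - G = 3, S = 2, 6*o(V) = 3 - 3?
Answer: 2936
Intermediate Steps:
o(V) = 0 (o(V) = (3 - 3)/6 = (⅙)*0 = 0)
G = 2 (G = 5 - 1*3 = 5 - 3 = 2)
L(l, h) = ¼ (L(l, h) = 1/(2 + 2) = 1/4 = ¼)
f(Z, I) = I + Z
734/f(L(-2, 6), o(-2 - 1*(-5))) = 734/(0 + ¼) = 734/(¼) = 734*4 = 2936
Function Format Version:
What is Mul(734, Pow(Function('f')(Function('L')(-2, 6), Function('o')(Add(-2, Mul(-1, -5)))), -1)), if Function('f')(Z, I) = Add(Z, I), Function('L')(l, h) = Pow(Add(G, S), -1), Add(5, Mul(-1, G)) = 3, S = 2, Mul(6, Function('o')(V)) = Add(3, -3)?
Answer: 2936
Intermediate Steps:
Function('o')(V) = 0 (Function('o')(V) = Mul(Rational(1, 6), Add(3, -3)) = Mul(Rational(1, 6), 0) = 0)
G = 2 (G = Add(5, Mul(-1, 3)) = Add(5, -3) = 2)
Function('L')(l, h) = Rational(1, 4) (Function('L')(l, h) = Pow(Add(2, 2), -1) = Pow(4, -1) = Rational(1, 4))
Function('f')(Z, I) = Add(I, Z)
Mul(734, Pow(Function('f')(Function('L')(-2, 6), Function('o')(Add(-2, Mul(-1, -5)))), -1)) = Mul(734, Pow(Add(0, Rational(1, 4)), -1)) = Mul(734, Pow(Rational(1, 4), -1)) = Mul(734, 4) = 2936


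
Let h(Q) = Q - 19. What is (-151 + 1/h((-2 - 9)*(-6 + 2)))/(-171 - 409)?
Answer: 1887/7250 ≈ 0.26028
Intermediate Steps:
h(Q) = -19 + Q
(-151 + 1/h((-2 - 9)*(-6 + 2)))/(-171 - 409) = (-151 + 1/(-19 + (-2 - 9)*(-6 + 2)))/(-171 - 409) = (-151 + 1/(-19 - 11*(-4)))/(-580) = (-151 + 1/(-19 + 44))*(-1/580) = (-151 + 1/25)*(-1/580) = -3774/25*(-1/580) = 1887/7250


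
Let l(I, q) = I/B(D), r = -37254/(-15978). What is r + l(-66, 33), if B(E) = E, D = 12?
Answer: -16875/5326 ≈ -3.1684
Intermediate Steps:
r = 6209/2663 (r = -37254*(-1/15978) = 6209/2663 ≈ 2.3316)
l(I, q) = I/12
r + l(-66, 33) = 6209/2663 + (1/12)*(-66) = 6209/2663 - 11/2 = -16875/5326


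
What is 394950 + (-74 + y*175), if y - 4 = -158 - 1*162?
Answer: 339576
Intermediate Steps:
y = -316 (y = 4 + (-158 - 1*162) = 4 + (-158 - 162) = 4 - 320 = -316)
394950 + (-74 + y*175) = 394950 + (-74 - 316*175) = 394950 + (-74 - 55300) = 394950 - 55374 = 339576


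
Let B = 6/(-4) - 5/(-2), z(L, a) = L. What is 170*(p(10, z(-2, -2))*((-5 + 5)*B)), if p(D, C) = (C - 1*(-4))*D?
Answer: 0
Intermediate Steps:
B = 1 (B = 6*(-1/4) - 5*(-1/2) = -3/2 + 5/2 = 1)
p(D, C) = D*(4 + C) (p(D, C) = (C + 4)*D = (4 + C)*D = D*(4 + C))
170*(p(10, z(-2, -2))*((-5 + 5)*B)) = 170*((10*(4 - 2))*((-5 + 5)*1)) = 170*((10*2)*(0*1)) = 170*(20*0) = 170*0 = 0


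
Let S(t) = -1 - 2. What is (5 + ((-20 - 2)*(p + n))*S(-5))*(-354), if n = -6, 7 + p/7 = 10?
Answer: -352230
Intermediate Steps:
p = 21 (p = -49 + 7*10 = -49 + 70 = 21)
S(t) = -3
(5 + ((-20 - 2)*(p + n))*S(-5))*(-354) = (5 + ((-20 - 2)*(21 - 6))*(-3))*(-354) = (5 - 22*15*(-3))*(-354) = (5 - 330*(-3))*(-354) = (5 + 990)*(-354) = 995*(-354) = -352230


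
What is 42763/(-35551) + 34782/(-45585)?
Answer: -1061962079/540197445 ≈ -1.9659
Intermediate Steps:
42763/(-35551) + 34782/(-45585) = 42763*(-1/35551) + 34782*(-1/45585) = -42763/35551 - 11594/15195 = -1061962079/540197445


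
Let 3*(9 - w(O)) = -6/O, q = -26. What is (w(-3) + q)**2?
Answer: 2809/9 ≈ 312.11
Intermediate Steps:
w(O) = 9 + 2/O (w(O) = 9 - (-2)/O = 9 + 2/O)
(w(-3) + q)**2 = ((9 + 2/(-3)) - 26)**2 = ((9 + 2*(-1/3)) - 26)**2 = ((9 - 2/3) - 26)**2 = (25/3 - 26)**2 = (-53/3)**2 = 2809/9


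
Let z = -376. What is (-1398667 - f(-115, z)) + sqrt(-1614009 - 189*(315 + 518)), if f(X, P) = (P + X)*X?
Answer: -1455132 + I*sqrt(1771446) ≈ -1.4551e+6 + 1331.0*I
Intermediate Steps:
f(X, P) = X*(P + X)
(-1398667 - f(-115, z)) + sqrt(-1614009 - 189*(315 + 518)) = (-1398667 - (-115)*(-376 - 115)) + sqrt(-1614009 - 189*(315 + 518)) = (-1398667 - (-115)*(-491)) + sqrt(-1614009 - 189*833) = (-1398667 - 1*56465) + sqrt(-1614009 - 157437) = (-1398667 - 56465) + sqrt(-1771446) = -1455132 + I*sqrt(1771446)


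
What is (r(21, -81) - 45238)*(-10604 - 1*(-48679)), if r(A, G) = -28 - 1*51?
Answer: -1725444775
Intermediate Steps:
r(A, G) = -79 (r(A, G) = -28 - 51 = -79)
(r(21, -81) - 45238)*(-10604 - 1*(-48679)) = (-79 - 45238)*(-10604 - 1*(-48679)) = -45317*(-10604 + 48679) = -45317*38075 = -1725444775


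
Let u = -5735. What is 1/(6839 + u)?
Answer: 1/1104 ≈ 0.00090580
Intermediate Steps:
1/(6839 + u) = 1/(6839 - 5735) = 1/1104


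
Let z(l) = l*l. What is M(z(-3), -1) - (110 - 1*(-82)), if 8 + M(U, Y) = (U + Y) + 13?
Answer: -179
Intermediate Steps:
z(l) = l²
M(U, Y) = 5 + U + Y (M(U, Y) = -8 + ((U + Y) + 13) = -8 + (13 + U + Y) = 5 + U + Y)
M(z(-3), -1) - (110 - 1*(-82)) = (5 + (-3)² - 1) - (110 - 1*(-82)) = (5 + 9 - 1) - (110 + 82) = 13 - 1*192 = 13 - 192 = -179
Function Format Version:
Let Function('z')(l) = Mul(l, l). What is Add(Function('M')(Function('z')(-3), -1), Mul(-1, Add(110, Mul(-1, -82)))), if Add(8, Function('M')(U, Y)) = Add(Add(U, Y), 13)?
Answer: -179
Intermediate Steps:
Function('z')(l) = Pow(l, 2)
Function('M')(U, Y) = Add(5, U, Y) (Function('M')(U, Y) = Add(-8, Add(Add(U, Y), 13)) = Add(-8, Add(13, U, Y)) = Add(5, U, Y))
Add(Function('M')(Function('z')(-3), -1), Mul(-1, Add(110, Mul(-1, -82)))) = Add(Add(5, Pow(-3, 2), -1), Mul(-1, Add(110, Mul(-1, -82)))) = Add(Add(5, 9, -1), Mul(-1, Add(110, 82))) = Add(13, Mul(-1, 192)) = Add(13, -192) = -179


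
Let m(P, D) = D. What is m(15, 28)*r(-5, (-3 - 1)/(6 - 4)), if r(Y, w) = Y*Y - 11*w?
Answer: 1316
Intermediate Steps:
r(Y, w) = Y² - 11*w
m(15, 28)*r(-5, (-3 - 1)/(6 - 4)) = 28*((-5)² - 11*(-3 - 1)/(6 - 4)) = 28*(25 - (-44)/2) = 28*(25 - 11*(-2)) = 28*(25 + 22) = 28*47 = 1316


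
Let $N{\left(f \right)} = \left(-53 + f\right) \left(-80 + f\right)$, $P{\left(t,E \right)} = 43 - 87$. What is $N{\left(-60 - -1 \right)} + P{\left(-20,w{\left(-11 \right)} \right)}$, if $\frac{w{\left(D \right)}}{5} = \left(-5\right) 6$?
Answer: $15524$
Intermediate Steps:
$w{\left(D \right)} = -150$ ($w{\left(D \right)} = 5 \left(\left(-5\right) 6\right) = 5 \left(-30\right) = -150$)
$P{\left(t,E \right)} = -44$ ($P{\left(t,E \right)} = 43 - 87 = -44$)
$N{\left(f \right)} = \left(-80 + f\right) \left(-53 + f\right)$
$N{\left(-60 - -1 \right)} + P{\left(-20,w{\left(-11 \right)} \right)} = \left(4240 + \left(-60 - -1\right)^{2} - 133 \left(-60 - -1\right)\right) - 44 = \left(4240 + \left(-60 + 1\right)^{2} - 133 \left(-60 + 1\right)\right) - 44 = \left(4240 + \left(-59\right)^{2} - -7847\right) - 44 = \left(4240 + 3481 + 7847\right) - 44 = 15568 - 44 = 15524$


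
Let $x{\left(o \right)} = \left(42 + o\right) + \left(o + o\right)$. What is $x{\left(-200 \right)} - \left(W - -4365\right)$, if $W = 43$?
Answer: $-4966$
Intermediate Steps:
$x{\left(o \right)} = 42 + 3 o$ ($x{\left(o \right)} = \left(42 + o\right) + 2 o = 42 + 3 o$)
$x{\left(-200 \right)} - \left(W - -4365\right) = \left(42 + 3 \left(-200\right)\right) - \left(43 - -4365\right) = \left(42 - 600\right) - \left(43 + 4365\right) = -558 - 4408 = -4966$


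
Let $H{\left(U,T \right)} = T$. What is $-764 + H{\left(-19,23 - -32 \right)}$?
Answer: $-709$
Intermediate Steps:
$-764 + H{\left(-19,23 - -32 \right)} = -764 + \left(23 - -32\right) = -764 + \left(23 + 32\right) = -764 + 55 = -709$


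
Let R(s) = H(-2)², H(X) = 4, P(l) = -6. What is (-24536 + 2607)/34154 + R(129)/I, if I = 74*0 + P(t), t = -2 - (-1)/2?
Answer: -339019/102462 ≈ -3.3087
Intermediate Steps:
t = -3/2 (t = -2 - (-1)/2 = -2 - 1*(-½) = -2 + ½ = -3/2 ≈ -1.5000)
I = -6 (I = 74*0 - 6 = 0 - 6 = -6)
R(s) = 16 (R(s) = 4² = 16)
(-24536 + 2607)/34154 + R(129)/I = (-24536 + 2607)/34154 + 16/(-6) = -21929*1/34154 + 16*(-⅙) = -21929/34154 - 8/3 = -339019/102462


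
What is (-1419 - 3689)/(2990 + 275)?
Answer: -5108/3265 ≈ -1.5645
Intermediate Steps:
(-1419 - 3689)/(2990 + 275) = -5108/3265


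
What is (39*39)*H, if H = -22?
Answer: -33462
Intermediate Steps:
(39*39)*H = (39*39)*(-22) = 1521*(-22) = -33462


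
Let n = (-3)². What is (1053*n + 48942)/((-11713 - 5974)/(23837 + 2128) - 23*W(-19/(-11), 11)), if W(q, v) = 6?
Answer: -1516849335/3600857 ≈ -421.25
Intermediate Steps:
n = 9
(1053*n + 48942)/((-11713 - 5974)/(23837 + 2128) - 23*W(-19/(-11), 11)) = (1053*9 + 48942)/((-11713 - 5974)/(23837 + 2128) - 23*6) = (9477 + 48942)/(-17687/25965 - 138) = 58419/(-17687*1/25965 - 138) = 58419/(-17687/25965 - 138) = 58419/(-3600857/25965) = 58419*(-25965/3600857) = -1516849335/3600857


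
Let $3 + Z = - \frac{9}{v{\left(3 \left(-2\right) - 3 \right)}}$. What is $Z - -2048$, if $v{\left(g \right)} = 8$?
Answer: $\frac{16351}{8} \approx 2043.9$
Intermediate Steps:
$Z = - \frac{33}{8}$ ($Z = -3 - \frac{9}{8} = - \frac{33}{8} \approx -4.125$)
$Z - -2048 = - \frac{33}{8} - -2048 = - \frac{33}{8} + 2048 = \frac{16351}{8}$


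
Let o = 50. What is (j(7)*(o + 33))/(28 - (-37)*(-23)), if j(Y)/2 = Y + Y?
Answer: -2324/823 ≈ -2.8238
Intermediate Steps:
j(Y) = 4*Y (j(Y) = 2*(Y + Y) = 2*(2*Y) = 4*Y)
(j(7)*(o + 33))/(28 - (-37)*(-23)) = ((4*7)*(50 + 33))/(28 - (-37)*(-23)) = (28*83)/(28 - 37*23) = 2324/(28 - 851) = 2324/(-823) = 2324*(-1/823) = -2324/823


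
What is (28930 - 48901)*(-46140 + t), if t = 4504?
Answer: 831512556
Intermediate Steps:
(28930 - 48901)*(-46140 + t) = (28930 - 48901)*(-46140 + 4504) = -19971*(-41636) = 831512556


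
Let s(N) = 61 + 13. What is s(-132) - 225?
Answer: -151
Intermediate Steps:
s(N) = 74
s(-132) - 225 = 74 - 225 = -151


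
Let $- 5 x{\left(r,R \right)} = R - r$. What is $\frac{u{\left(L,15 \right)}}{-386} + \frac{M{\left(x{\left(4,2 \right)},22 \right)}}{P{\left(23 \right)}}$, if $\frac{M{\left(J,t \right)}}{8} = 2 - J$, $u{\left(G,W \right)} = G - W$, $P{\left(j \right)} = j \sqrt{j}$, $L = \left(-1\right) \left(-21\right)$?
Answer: $- \frac{3}{193} + \frac{64 \sqrt{23}}{2645} \approx 0.1005$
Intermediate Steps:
$L = 21$
$P{\left(j \right)} = j^{\frac{3}{2}}$
$x{\left(r,R \right)} = - \frac{R}{5} + \frac{r}{5}$ ($x{\left(r,R \right)} = - \frac{R - r}{5} = - \frac{R}{5} + \frac{r}{5}$)
$M{\left(J,t \right)} = 16 - 8 J$ ($M{\left(J,t \right)} = 8 \left(2 - J\right) = 16 - 8 J$)
$\frac{u{\left(L,15 \right)}}{-386} + \frac{M{\left(x{\left(4,2 \right)},22 \right)}}{P{\left(23 \right)}} = \frac{21 - 15}{-386} + \frac{16 - 8 \left(\left(- \frac{1}{5}\right) 2 + \frac{1}{5} \cdot 4\right)}{23^{\frac{3}{2}}} = \left(21 - 15\right) \left(- \frac{1}{386}\right) + \frac{16 - 8 \left(- \frac{2}{5} + \frac{4}{5}\right)}{23 \sqrt{23}} = 6 \left(- \frac{1}{386}\right) + \left(16 - \frac{16}{5}\right) \frac{\sqrt{23}}{529} = - \frac{3}{193} + \left(16 - \frac{16}{5}\right) \frac{\sqrt{23}}{529} = - \frac{3}{193} + \frac{64 \frac{\sqrt{23}}{529}}{5} = - \frac{3}{193} + \frac{64 \sqrt{23}}{2645}$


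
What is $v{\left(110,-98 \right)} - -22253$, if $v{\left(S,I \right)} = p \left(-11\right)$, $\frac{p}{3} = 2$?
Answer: $22187$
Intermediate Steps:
$p = 6$ ($p = 3 \cdot 2 = 6$)
$v{\left(S,I \right)} = -66$ ($v{\left(S,I \right)} = 6 \left(-11\right) = -66$)
$v{\left(110,-98 \right)} - -22253 = -66 - -22253 = -66 + 22253 = 22187$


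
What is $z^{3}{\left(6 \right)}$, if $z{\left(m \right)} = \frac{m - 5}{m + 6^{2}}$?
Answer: $\frac{1}{74088} \approx 1.3497 \cdot 10^{-5}$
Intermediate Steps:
$z{\left(m \right)} = \frac{-5 + m}{36 + m}$ ($z{\left(m \right)} = \frac{-5 + m}{m + 36} = \frac{-5 + m}{36 + m}$)
$z^{3}{\left(6 \right)} = \left(\frac{-5 + 6}{36 + 6}\right)^{3} = \left(\frac{1}{42} \cdot 1\right)^{3} = \left(\frac{1}{42}\right)^{3} = \frac{1}{74088}$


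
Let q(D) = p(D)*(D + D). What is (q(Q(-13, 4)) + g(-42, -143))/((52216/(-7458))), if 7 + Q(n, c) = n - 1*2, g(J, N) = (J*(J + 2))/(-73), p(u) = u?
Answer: -64310334/476471 ≈ -134.97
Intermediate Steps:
g(J, N) = -J*(2 + J)/73 (g(J, N) = (J*(2 + J))*(-1/73) = -J*(2 + J)/73)
Q(n, c) = -9 + n (Q(n, c) = -7 + (n - 1*2) = -7 + (n - 2) = -7 + (-2 + n) = -9 + n)
q(D) = 2*D² (q(D) = D*(D + D) = D*(2*D) = 2*D²)
(q(Q(-13, 4)) + g(-42, -143))/((52216/(-7458))) = (2*(-9 - 13)² - 1/73*(-42)*(2 - 42))/((52216/(-7458))) = (2*(-22)² - 1/73*(-42)*(-40))/((52216*(-1/7458))) = (2*484 - 1680/73)/(-26108/3729) = (968 - 1680/73)*(-3729/26108) = (68984/73)*(-3729/26108) = -64310334/476471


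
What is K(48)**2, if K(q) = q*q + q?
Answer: 5531904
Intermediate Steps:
K(q) = q + q**2 (K(q) = q**2 + q = q + q**2)
K(48)**2 = (48*(1 + 48))**2 = (48*49)**2 = 2352**2 = 5531904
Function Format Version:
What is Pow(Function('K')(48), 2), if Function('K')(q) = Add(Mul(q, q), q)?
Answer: 5531904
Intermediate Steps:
Function('K')(q) = Add(q, Pow(q, 2)) (Function('K')(q) = Add(Pow(q, 2), q) = Add(q, Pow(q, 2)))
Pow(Function('K')(48), 2) = Pow(Mul(48, Add(1, 48)), 2) = Pow(Mul(48, 49), 2) = Pow(2352, 2) = 5531904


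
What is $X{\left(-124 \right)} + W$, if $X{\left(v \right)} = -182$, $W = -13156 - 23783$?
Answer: $-37121$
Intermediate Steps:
$W = -36939$
$X{\left(-124 \right)} + W = -182 - 36939 = -37121$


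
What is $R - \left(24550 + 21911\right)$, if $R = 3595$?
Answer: $-42866$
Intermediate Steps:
$R - \left(24550 + 21911\right) = 3595 - \left(24550 + 21911\right) = 3595 - 46461 = -42866$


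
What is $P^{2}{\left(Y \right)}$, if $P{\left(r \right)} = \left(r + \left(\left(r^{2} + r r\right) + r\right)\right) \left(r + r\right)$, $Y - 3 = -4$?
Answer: $0$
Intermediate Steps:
$Y = -1$ ($Y = 3 - 4 = -1$)
$P{\left(r \right)} = 2 r \left(2 r + 2 r^{2}\right)$ ($P{\left(r \right)} = \left(r + \left(\left(r^{2} + r^{2}\right) + r\right)\right) 2 r = \left(r + \left(2 r^{2} + r\right)\right) 2 r = \left(r + \left(r + 2 r^{2}\right)\right) 2 r = \left(2 r + 2 r^{2}\right) 2 r = 2 r \left(2 r + 2 r^{2}\right)$)
$P^{2}{\left(Y \right)} = \left(4 \left(-1\right)^{2} \left(1 - 1\right)\right)^{2} = \left(4 \cdot 1 \cdot 0\right)^{2} = 0^{2} = 0$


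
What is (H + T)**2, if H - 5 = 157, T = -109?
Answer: 2809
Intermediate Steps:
H = 162 (H = 5 + 157 = 162)
(H + T)**2 = (162 - 109)**2 = 53**2 = 2809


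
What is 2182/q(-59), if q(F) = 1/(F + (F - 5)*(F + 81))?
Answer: -3200994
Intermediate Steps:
q(F) = 1/(F + (-5 + F)*(81 + F))
2182/q(-59) = 2182/(1/(-405 + (-59)² + 77*(-59))) = 2182/(1/(-405 + 3481 - 4543)) = 2182/(1/(-1467)) = 2182/(-1/1467) = 2182*(-1467) = -3200994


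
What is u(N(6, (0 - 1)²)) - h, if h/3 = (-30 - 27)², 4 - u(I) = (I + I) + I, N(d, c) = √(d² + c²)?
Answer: -9743 - 3*√37 ≈ -9761.3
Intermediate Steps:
N(d, c) = √(c² + d²)
u(I) = 4 - 3*I (u(I) = 4 - ((I + I) + I) = 4 - (2*I + I) = 4 - 3*I)
h = 9747 (h = 3*(-30 - 27)² = 3*(-57)² = 3*3249 = 9747)
u(N(6, (0 - 1)²)) - h = (4 - 3*√(((0 - 1)²)² + 6²)) - 1*9747 = (4 - 3*√(((-1)²)² + 36)) - 9747 = (4 - 3*√(1² + 36)) - 9747 = (4 - 3*√(1 + 36)) - 9747 = (4 - 3*√37) - 9747 = -9743 - 3*√37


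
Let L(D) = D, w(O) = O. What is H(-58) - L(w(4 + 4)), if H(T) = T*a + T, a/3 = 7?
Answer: -1284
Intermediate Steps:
a = 21 (a = 3*7 = 21)
H(T) = 22*T (H(T) = T*21 + T = 21*T + T = 22*T)
H(-58) - L(w(4 + 4)) = 22*(-58) - (4 + 4) = -1276 - 1*8 = -1276 - 8 = -1284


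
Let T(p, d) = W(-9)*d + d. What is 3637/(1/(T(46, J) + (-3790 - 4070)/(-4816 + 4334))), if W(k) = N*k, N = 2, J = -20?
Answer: 312309190/241 ≈ 1.2959e+6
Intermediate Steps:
W(k) = 2*k
T(p, d) = -17*d (T(p, d) = (2*(-9))*d + d = -18*d + d = -17*d)
3637/(1/(T(46, J) + (-3790 - 4070)/(-4816 + 4334))) = 3637/(1/(-17*(-20) + (-3790 - 4070)/(-4816 + 4334))) = 3637/(1/(340 - 7860/(-482))) = 3637/(1/(340 - 7860*(-1/482))) = 3637/(1/(340 + 3930/241)) = 3637/(1/(85870/241)) = 3637/(241/85870) = 3637*(85870/241) = 312309190/241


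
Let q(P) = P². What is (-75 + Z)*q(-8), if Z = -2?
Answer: -4928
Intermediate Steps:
(-75 + Z)*q(-8) = (-75 - 2)*(-8)² = -77*64 = -4928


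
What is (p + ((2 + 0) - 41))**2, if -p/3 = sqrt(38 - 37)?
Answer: 1764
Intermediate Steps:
p = -3 (p = -3*sqrt(38 - 37) = -3*sqrt(1) = -3*1 = -3)
(p + ((2 + 0) - 41))**2 = (-3 + ((2 + 0) - 41))**2 = (-3 + (2 - 41))**2 = (-3 - 39)**2 = (-42)**2 = 1764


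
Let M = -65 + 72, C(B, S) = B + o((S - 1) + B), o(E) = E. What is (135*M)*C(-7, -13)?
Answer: -26460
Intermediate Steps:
C(B, S) = -1 + S + 2*B (C(B, S) = B + ((S - 1) + B) = B + ((-1 + S) + B) = B + (-1 + B + S) = -1 + S + 2*B)
M = 7
(135*M)*C(-7, -13) = (135*7)*(-1 - 13 + 2*(-7)) = 945*(-1 - 13 - 14) = 945*(-28) = -26460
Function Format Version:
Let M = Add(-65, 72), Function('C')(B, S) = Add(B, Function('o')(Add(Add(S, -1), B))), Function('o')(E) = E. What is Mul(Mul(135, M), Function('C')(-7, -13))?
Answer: -26460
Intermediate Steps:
Function('C')(B, S) = Add(-1, S, Mul(2, B)) (Function('C')(B, S) = Add(B, Add(Add(S, -1), B)) = Add(B, Add(Add(-1, S), B)) = Add(B, Add(-1, B, S)) = Add(-1, S, Mul(2, B)))
M = 7
Mul(Mul(135, M), Function('C')(-7, -13)) = Mul(Mul(135, 7), Add(-1, -13, Mul(2, -7))) = Mul(945, Add(-1, -13, -14)) = Mul(945, -28) = -26460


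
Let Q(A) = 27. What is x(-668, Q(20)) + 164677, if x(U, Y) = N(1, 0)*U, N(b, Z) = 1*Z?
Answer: 164677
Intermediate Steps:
N(b, Z) = Z
x(U, Y) = 0 (x(U, Y) = 0*U = 0)
x(-668, Q(20)) + 164677 = 0 + 164677 = 164677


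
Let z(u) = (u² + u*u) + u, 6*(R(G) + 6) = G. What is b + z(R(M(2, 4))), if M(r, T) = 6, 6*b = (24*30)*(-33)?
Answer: -3915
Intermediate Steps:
b = -3960 (b = ((24*30)*(-33))/6 = (720*(-33))/6 = (⅙)*(-23760) = -3960)
R(G) = -6 + G/6
z(u) = u + 2*u² (z(u) = (u² + u²) + u = 2*u² + u = u + 2*u²)
b + z(R(M(2, 4))) = -3960 + (-6 + (⅙)*6)*(1 + 2*(-6 + (⅙)*6)) = -3960 + (-6 + 1)*(1 + 2*(-6 + 1)) = -3960 - 5*(1 + 2*(-5)) = -3960 - 5*(1 - 10) = -3960 - 5*(-9) = -3960 + 45 = -3915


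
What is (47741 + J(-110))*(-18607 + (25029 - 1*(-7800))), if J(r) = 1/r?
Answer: 37343480499/55 ≈ 6.7897e+8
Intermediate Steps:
(47741 + J(-110))*(-18607 + (25029 - 1*(-7800))) = (47741 + 1/(-110))*(-18607 + (25029 - 1*(-7800))) = (47741 - 1/110)*(-18607 + (25029 + 7800)) = 5251509*(-18607 + 32829)/110 = (5251509/110)*14222 = 37343480499/55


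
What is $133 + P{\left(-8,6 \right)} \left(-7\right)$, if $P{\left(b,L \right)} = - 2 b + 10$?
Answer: $-49$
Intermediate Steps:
$P{\left(b,L \right)} = 10 - 2 b$
$133 + P{\left(-8,6 \right)} \left(-7\right) = 133 + \left(10 - -16\right) \left(-7\right) = 133 + \left(10 + 16\right) \left(-7\right) = 133 + 26 \left(-7\right) = 133 - 182 = -49$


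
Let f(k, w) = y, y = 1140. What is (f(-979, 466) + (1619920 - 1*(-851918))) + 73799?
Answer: 2546777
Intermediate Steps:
f(k, w) = 1140
(f(-979, 466) + (1619920 - 1*(-851918))) + 73799 = (1140 + (1619920 - 1*(-851918))) + 73799 = (1140 + (1619920 + 851918)) + 73799 = (1140 + 2471838) + 73799 = 2472978 + 73799 = 2546777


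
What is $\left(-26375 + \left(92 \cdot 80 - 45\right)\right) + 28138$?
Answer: $9078$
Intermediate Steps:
$\left(-26375 + \left(92 \cdot 80 - 45\right)\right) + 28138 = \left(-26375 + \left(7360 - 45\right)\right) + 28138 = \left(-26375 + 7315\right) + 28138 = -19060 + 28138 = 9078$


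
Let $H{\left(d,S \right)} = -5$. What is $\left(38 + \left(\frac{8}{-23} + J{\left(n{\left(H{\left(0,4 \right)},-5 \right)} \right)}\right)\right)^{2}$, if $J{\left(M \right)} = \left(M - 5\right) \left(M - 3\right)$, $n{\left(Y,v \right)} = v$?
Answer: $\frac{7322436}{529} \approx 13842.0$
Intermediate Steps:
$J{\left(M \right)} = \left(-5 + M\right) \left(-3 + M\right)$
$\left(38 + \left(\frac{8}{-23} + J{\left(n{\left(H{\left(0,4 \right)},-5 \right)} \right)}\right)\right)^{2} = \left(38 + \left(\frac{8}{-23} + \left(15 + \left(-5\right)^{2} - -40\right)\right)\right)^{2} = \left(38 + \left(8 \left(- \frac{1}{23}\right) + \left(15 + 25 + 40\right)\right)\right)^{2} = \left(38 + \left(- \frac{8}{23} + 80\right)\right)^{2} = \left(38 + \frac{1832}{23}\right)^{2} = \left(\frac{2706}{23}\right)^{2} = \frac{7322436}{529}$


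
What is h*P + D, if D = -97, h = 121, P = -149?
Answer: -18126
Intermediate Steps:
h*P + D = 121*(-149) - 97 = -18029 - 97 = -18126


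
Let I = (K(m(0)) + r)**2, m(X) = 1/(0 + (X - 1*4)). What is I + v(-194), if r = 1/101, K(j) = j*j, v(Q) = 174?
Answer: 454407033/2611456 ≈ 174.01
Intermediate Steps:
m(X) = 1/(-4 + X) (m(X) = 1/(0 + (X - 4)) = 1/(0 + (-4 + X)) = 1/(-4 + X))
K(j) = j**2
r = 1/101 ≈ 0.0099010
I = 13689/2611456 (I = ((1/(-4 + 0))**2 + 1/101)**2 = ((1/(-4))**2 + 1/101)**2 = ((-1/4)**2 + 1/101)**2 = (1/16 + 1/101)**2 = (117/1616)**2 = 13689/2611456 ≈ 0.0052419)
I + v(-194) = 13689/2611456 + 174 = 454407033/2611456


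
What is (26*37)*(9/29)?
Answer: 8658/29 ≈ 298.55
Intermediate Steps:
(26*37)*(9/29) = 962*(9*(1/29)) = 962*(9/29) = 8658/29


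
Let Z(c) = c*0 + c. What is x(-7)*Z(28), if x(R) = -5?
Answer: -140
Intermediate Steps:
Z(c) = c (Z(c) = 0 + c = c)
x(-7)*Z(28) = -5*28 = -140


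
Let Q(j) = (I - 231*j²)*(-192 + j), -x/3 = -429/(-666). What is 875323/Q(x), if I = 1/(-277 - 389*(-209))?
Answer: 667194250109112/127513160803115 ≈ 5.2324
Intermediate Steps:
x = -143/74 (x = -(-1287)/(-666) = -(-1287)*(-1)/666 = -3*143/222 = -143/74 ≈ -1.9324)
I = 1/139194 (I = -1/209/(-666) = -1/666*(-1/209) = 1/139194 ≈ 7.1842e-6)
Q(j) = (-192 + j)*(1/139194 - 231*j²) (Q(j) = (1/139194 - 231*j²)*(-192 + j) = (-192 + j)*(1/139194 - 231*j²))
875323/Q(x) = 875323/(-32/23199 - 231*(-143/74)³ + 44352*(-143/74)² + (1/139194)*(-143/74)) = 875323/(-32/23199 - 231*(-2924207/405224) + 44352*(20449/5476) - 13/936396) = 875323/(-32/23199 + 675491817/405224 + 226738512/1369 - 13/936396) = 875323/(127513160803115/762226344) = 875323*(762226344/127513160803115) = 667194250109112/127513160803115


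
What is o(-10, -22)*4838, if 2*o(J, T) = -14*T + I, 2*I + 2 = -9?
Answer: 1463495/2 ≈ 7.3175e+5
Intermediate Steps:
I = -11/2 (I = -1 + (1/2)*(-9) = -1 - 9/2 = -11/2 ≈ -5.5000)
o(J, T) = -11/4 - 7*T (o(J, T) = (-14*T - 11/2)/2 = (-11/2 - 14*T)/2 = -11/4 - 7*T)
o(-10, -22)*4838 = (-11/4 - 7*(-22))*4838 = (-11/4 + 154)*4838 = (605/4)*4838 = 1463495/2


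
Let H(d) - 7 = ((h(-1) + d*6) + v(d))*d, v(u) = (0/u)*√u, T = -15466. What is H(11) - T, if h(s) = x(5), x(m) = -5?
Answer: 16144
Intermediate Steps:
h(s) = -5
v(u) = 0 (v(u) = 0*√u = 0)
H(d) = 7 + d*(-5 + 6*d) (H(d) = 7 + ((-5 + d*6) + 0)*d = 7 + ((-5 + 6*d) + 0)*d = 7 + (-5 + 6*d)*d = 7 + d*(-5 + 6*d))
H(11) - T = (7 - 5*11 + 6*11²) - 1*(-15466) = (7 - 55 + 6*121) + 15466 = (7 - 55 + 726) + 15466 = 678 + 15466 = 16144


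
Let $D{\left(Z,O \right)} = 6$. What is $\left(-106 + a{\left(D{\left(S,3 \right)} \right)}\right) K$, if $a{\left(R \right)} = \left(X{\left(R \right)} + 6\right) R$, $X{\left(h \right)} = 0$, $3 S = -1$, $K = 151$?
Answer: $-10570$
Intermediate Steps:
$S = - \frac{1}{3}$ ($S = \frac{1}{3} \left(-1\right) = - \frac{1}{3} \approx -0.33333$)
$a{\left(R \right)} = 6 R$ ($a{\left(R \right)} = \left(0 + 6\right) R = 6 R$)
$\left(-106 + a{\left(D{\left(S,3 \right)} \right)}\right) K = \left(-106 + 6 \cdot 6\right) 151 = \left(-106 + 36\right) 151 = \left(-70\right) 151 = -10570$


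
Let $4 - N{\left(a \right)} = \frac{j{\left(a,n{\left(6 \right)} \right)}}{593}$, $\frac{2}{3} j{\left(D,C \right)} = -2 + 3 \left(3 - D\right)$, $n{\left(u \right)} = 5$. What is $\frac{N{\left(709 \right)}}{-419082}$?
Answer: $- \frac{2776}{124257813} \approx -2.2341 \cdot 10^{-5}$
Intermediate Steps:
$j{\left(D,C \right)} = \frac{21}{2} - \frac{9 D}{2}$ ($j{\left(D,C \right)} = \frac{3 \left(-2 + 3 \left(3 - D\right)\right)}{2} = \frac{3 \left(-2 - \left(-9 + 3 D\right)\right)}{2} = \frac{3 \left(7 - 3 D\right)}{2} = \frac{21}{2} - \frac{9 D}{2}$)
$N{\left(a \right)} = \frac{4723}{1186} + \frac{9 a}{1186}$ ($N{\left(a \right)} = 4 - \frac{\frac{21}{2} - \frac{9 a}{2}}{593} = 4 - \left(\frac{21}{2} - \frac{9 a}{2}\right) \frac{1}{593} = 4 - \left(\frac{21}{1186} - \frac{9 a}{1186}\right) = 4 + \left(- \frac{21}{1186} + \frac{9 a}{1186}\right) = \frac{4723}{1186} + \frac{9 a}{1186}$)
$\frac{N{\left(709 \right)}}{-419082} = \frac{\frac{4723}{1186} + \frac{9}{1186} \cdot 709}{-419082} = \left(\frac{4723}{1186} + \frac{6381}{1186}\right) \left(- \frac{1}{419082}\right) = \frac{5552}{593} \left(- \frac{1}{419082}\right) = - \frac{2776}{124257813}$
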